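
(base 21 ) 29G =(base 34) vx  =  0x43F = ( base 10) 1087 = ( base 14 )579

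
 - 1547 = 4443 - 5990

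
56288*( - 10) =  - 562880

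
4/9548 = 1/2387 = 0.00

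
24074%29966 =24074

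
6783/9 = 753 + 2/3 = 753.67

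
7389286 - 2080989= 5308297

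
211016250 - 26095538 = 184920712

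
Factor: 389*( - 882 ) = -343098 = - 2^1*3^2 * 7^2*389^1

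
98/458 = 49/229=0.21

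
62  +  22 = 84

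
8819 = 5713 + 3106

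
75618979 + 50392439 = 126011418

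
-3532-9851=-13383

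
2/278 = 1/139 = 0.01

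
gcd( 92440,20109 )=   1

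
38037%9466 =173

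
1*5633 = 5633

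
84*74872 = 6289248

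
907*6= 5442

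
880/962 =440/481 = 0.91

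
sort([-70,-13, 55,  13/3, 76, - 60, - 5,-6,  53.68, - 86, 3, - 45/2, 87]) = [ - 86, - 70, - 60 , - 45/2, - 13,-6, - 5,3, 13/3, 53.68, 55,76, 87]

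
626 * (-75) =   -  46950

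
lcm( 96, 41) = 3936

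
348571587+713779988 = 1062351575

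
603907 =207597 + 396310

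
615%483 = 132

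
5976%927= 414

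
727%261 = 205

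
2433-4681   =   - 2248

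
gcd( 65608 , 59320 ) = 8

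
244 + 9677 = 9921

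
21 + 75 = 96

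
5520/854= 6+198/427 = 6.46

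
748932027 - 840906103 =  - 91974076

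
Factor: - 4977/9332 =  - 2^( - 2)*3^2 * 7^1*79^1  *2333^ (- 1)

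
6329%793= 778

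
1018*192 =195456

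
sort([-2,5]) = [  -  2,5 ]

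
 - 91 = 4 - 95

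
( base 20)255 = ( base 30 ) 105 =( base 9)1215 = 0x389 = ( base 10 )905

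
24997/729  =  24997/729 = 34.29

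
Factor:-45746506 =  - 2^1 * 13^1 * 1759481^1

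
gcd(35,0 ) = 35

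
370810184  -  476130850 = -105320666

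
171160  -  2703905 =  - 2532745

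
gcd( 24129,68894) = 7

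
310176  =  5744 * 54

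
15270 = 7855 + 7415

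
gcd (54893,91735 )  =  1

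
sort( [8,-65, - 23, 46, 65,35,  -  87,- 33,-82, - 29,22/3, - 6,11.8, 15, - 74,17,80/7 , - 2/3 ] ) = [ - 87, -82, - 74, - 65, -33, - 29, - 23, - 6,  -  2/3,22/3,8,80/7, 11.8,15, 17,35 , 46,65]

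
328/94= 3 + 23/47 = 3.49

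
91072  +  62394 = 153466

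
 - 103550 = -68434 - 35116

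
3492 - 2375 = 1117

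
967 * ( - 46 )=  - 44482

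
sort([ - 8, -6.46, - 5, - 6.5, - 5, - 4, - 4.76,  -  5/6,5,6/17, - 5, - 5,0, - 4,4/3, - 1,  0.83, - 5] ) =[- 8 , - 6.5, - 6.46 ,- 5, - 5 ,-5  ,  -  5, - 5, - 4.76, - 4, - 4, - 1, - 5/6,0,6/17, 0.83 , 4/3, 5]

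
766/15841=766/15841 = 0.05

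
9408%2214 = 552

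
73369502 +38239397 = 111608899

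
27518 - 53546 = -26028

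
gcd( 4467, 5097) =3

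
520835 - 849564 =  - 328729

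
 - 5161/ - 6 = 5161/6  =  860.17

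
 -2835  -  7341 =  - 10176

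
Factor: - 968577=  - 3^1*322859^1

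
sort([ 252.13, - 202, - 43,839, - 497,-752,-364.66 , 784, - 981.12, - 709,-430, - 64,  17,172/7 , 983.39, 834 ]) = [  -  981.12, -752, - 709, - 497 , - 430,-364.66, - 202, - 64,  -  43,17, 172/7,252.13,784,834, 839,983.39] 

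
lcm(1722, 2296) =6888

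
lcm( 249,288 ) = 23904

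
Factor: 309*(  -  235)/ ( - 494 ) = 72615/494 = 2^( - 1)*3^1 * 5^1 * 13^ (  -  1) * 19^( - 1 ) * 47^1*103^1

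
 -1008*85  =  -85680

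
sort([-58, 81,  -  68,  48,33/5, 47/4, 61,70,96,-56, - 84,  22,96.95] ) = [-84, - 68,-58, - 56,33/5,47/4 , 22,48,  61, 70,81,  96, 96.95]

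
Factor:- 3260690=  - 2^1*5^1*43^1 * 7583^1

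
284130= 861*330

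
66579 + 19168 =85747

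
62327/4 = 15581 + 3/4 = 15581.75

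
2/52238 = 1/26119 = 0.00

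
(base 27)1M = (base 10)49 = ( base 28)1l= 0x31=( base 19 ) 2B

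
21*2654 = 55734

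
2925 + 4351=7276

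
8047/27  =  8047/27 = 298.04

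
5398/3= 1799 + 1/3 = 1799.33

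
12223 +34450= 46673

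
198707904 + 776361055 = 975068959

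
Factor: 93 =3^1*31^1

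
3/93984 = 1/31328 = 0.00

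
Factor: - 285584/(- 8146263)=2^4* 3^( - 1)*13^1*1373^1*2715421^( - 1 ) 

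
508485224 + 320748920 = 829234144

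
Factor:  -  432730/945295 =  - 2^1*13^(-1)*109^1 *397^1 * 14543^( - 1 ) = -  86546/189059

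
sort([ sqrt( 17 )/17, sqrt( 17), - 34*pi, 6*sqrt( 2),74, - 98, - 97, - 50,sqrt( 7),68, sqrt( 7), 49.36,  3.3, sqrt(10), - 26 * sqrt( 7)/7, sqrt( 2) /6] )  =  [ - 34*pi, - 98, - 97, - 50, - 26*sqrt(7 ) /7, sqrt(2 )/6, sqrt( 17) /17,sqrt (7 ),sqrt( 7 ),sqrt (10), 3.3 , sqrt( 17),6*sqrt ( 2), 49.36,68  ,  74 ]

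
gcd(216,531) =9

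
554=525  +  29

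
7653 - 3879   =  3774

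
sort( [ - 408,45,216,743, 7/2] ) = [ - 408,7/2,45,216,743 ] 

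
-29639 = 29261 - 58900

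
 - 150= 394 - 544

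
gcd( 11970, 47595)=285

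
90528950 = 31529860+58999090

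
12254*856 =10489424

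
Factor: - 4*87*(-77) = 2^2* 3^1*7^1*11^1*29^1 = 26796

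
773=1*773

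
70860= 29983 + 40877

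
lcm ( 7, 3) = 21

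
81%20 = 1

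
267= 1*267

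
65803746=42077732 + 23726014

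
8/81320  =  1/10165 = 0.00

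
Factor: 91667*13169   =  13^1* 31^1*1013^1*2957^1 = 1207162723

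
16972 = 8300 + 8672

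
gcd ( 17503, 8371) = 761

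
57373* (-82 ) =-4704586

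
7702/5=1540+2/5 = 1540.40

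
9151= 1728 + 7423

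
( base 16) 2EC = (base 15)34D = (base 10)748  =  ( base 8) 1354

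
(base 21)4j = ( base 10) 103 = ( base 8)147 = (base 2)1100111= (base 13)7c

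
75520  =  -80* ( - 944) 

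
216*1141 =246456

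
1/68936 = 1/68936 =0.00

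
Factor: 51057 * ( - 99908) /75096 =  - 141694521/2086 = - 2^( - 1 ) * 3^1*7^( - 1 ) * 31^1*61^1*149^( - 1 )*24977^1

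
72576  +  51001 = 123577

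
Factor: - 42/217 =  - 2^1*3^1 * 31^( - 1 ) = - 6/31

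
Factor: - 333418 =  - 2^1*47^1*3547^1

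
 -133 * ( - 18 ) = 2394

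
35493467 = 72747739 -37254272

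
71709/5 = 71709/5 = 14341.80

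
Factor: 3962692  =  2^2* 990673^1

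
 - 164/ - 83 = 1+81/83 = 1.98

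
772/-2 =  - 386/1 = - 386.00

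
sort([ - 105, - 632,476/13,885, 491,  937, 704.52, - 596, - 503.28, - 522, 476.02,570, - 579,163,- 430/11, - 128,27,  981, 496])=[ - 632, - 596 ,-579,-522, - 503.28 , - 128, - 105, - 430/11, 27 , 476/13, 163, 476.02, 491, 496 , 570 , 704.52, 885, 937, 981 ] 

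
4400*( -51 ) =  - 224400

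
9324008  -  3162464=6161544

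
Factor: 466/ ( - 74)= - 233/37 = - 37^ ( - 1 ) *233^1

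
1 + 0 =1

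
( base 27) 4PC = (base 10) 3603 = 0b111000010011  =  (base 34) 33X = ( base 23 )6if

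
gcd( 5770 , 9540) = 10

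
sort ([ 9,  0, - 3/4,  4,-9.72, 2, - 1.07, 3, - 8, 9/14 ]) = [ -9.72,-8,  -  1.07, - 3/4, 0, 9/14 , 2,  3,  4, 9 ]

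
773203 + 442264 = 1215467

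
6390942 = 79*80898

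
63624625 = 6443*9875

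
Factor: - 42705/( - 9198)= 65/14 =2^( - 1 )*5^1 * 7^(-1 )*13^1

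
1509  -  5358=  - 3849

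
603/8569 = 603/8569= 0.07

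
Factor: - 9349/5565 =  - 3^( - 1)*5^( - 1)*7^(  -  1 )*53^( - 1)*9349^1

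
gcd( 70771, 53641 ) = 1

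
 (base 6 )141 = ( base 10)61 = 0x3d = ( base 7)115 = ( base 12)51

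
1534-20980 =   -  19446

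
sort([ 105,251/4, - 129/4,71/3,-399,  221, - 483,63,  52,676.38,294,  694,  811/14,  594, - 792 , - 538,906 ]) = [- 792,-538, - 483, - 399,-129/4 , 71/3,52,811/14 , 251/4, 63,105, 221, 294 , 594,676.38,694,906] 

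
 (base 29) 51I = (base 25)6K2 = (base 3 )12211111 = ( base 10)4252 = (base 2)1000010011100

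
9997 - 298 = 9699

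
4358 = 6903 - 2545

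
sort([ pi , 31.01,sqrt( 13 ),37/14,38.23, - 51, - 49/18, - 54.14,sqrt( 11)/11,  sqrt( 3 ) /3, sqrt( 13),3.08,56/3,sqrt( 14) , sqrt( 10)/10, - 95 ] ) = [ - 95, - 54.14, - 51 ,  -  49/18, sqrt( 11 ) /11,sqrt ( 10 )/10,sqrt(3)/3,37/14, 3.08, pi,sqrt( 13) , sqrt(13),sqrt(14),56/3, 31.01,38.23] 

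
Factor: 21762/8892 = 93/38 = 2^( - 1 )*3^1 *19^( - 1)*31^1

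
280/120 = 2 + 1/3 = 2.33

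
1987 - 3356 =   -  1369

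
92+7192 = 7284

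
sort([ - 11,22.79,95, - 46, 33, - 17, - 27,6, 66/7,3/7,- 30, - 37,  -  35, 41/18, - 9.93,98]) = [ - 46, - 37, - 35, - 30, -27, - 17,-11, - 9.93, 3/7,  41/18,6,66/7,22.79, 33,95,98]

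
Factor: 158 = 2^1*79^1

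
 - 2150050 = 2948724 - 5098774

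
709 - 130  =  579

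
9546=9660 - 114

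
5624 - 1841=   3783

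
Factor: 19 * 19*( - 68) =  - 24548 = - 2^2 * 17^1 * 19^2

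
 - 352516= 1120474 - 1472990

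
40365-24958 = 15407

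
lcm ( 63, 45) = 315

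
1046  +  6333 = 7379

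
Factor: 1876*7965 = 2^2*3^3 *5^1*7^1*  59^1*67^1  =  14942340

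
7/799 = 7/799 = 0.01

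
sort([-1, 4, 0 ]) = [-1 , 0,  4 ] 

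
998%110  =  8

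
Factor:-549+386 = -163=- 163^1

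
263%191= 72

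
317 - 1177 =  - 860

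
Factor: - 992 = -2^5*31^1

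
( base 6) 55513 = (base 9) 11560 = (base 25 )c9o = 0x1E45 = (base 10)7749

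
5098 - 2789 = 2309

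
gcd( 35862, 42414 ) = 6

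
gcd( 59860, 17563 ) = 1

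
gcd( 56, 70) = 14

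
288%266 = 22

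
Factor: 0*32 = 0= 0^1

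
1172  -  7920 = -6748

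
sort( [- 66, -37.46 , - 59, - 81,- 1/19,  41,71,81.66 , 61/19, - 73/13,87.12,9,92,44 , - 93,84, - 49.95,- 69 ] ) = [-93,- 81, - 69,-66, - 59,- 49.95,-37.46, - 73/13, - 1/19, 61/19, 9,  41,44  ,  71 , 81.66, 84, 87.12,  92]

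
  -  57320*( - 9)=515880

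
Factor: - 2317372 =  - 2^2*17^1*53^1 * 643^1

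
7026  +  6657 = 13683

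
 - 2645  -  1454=-4099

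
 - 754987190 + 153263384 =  - 601723806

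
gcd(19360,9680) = 9680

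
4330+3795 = 8125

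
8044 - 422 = 7622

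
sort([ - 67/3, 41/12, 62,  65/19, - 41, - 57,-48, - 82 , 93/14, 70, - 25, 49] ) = [ - 82, -57 , -48, - 41,-25, - 67/3, 41/12,65/19, 93/14,49, 62,70 ] 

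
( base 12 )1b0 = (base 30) 96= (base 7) 543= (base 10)276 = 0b100010100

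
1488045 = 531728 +956317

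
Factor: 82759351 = 1213^1*68227^1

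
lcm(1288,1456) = 33488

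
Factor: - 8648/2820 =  - 46/15 = - 2^1*3^ ( - 1)*5^(-1)* 23^1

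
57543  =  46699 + 10844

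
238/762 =119/381 = 0.31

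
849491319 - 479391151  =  370100168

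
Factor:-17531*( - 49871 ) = 874288501 =47^1 * 373^1*49871^1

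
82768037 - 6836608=75931429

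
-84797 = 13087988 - 13172785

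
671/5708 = 671/5708  =  0.12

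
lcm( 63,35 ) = 315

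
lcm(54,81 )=162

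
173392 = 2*86696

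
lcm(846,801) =75294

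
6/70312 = 3/35156 = 0.00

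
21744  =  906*24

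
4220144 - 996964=3223180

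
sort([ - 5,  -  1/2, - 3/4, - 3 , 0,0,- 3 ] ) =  [ - 5, - 3 , - 3, -3/4,  -  1/2,  0,0 ] 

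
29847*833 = 24862551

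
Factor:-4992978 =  - 2^1 *3^1 * 23^1*97^1*373^1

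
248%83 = 82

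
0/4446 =0 = 0.00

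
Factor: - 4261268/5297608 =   -  1065317/1324402 = -  2^( - 1 )*11^1*17^( - 1 )*38953^ (  -  1) *96847^1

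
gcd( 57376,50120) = 8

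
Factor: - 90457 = - 17^2 * 313^1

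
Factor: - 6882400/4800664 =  - 2^2*5^2*7^1*11^ (-1 )*17^ ( - 1)*1229^1*3209^( - 1) = - 860300/600083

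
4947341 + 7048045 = 11995386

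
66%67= 66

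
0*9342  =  0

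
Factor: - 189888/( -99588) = 2^4*23^1*193^( - 1)=368/193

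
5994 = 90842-84848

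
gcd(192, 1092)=12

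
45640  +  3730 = 49370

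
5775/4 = 1443+3/4 = 1443.75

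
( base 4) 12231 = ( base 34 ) CL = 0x1ad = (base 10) 429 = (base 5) 3204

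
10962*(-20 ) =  -219240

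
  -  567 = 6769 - 7336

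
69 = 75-6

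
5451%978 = 561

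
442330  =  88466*5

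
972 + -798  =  174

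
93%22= 5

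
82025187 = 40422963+41602224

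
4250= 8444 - 4194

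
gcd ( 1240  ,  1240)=1240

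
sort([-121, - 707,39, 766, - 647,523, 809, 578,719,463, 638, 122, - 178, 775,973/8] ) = [ - 707, - 647, - 178, - 121,  39, 973/8 , 122, 463, 523,578, 638,719,766, 775,809]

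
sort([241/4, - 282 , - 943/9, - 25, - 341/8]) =[ - 282, - 943/9, - 341/8 , - 25, 241/4]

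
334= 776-442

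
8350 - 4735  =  3615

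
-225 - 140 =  - 365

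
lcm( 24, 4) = 24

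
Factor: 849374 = 2^1*424687^1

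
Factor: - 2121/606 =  - 2^ (-1 )*7^1 = -  7/2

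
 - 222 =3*( - 74) 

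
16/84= 4/21 = 0.19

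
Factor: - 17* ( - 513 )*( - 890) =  - 7761690 = - 2^1*3^3 * 5^1 * 17^1*19^1*89^1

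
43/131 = 43/131 = 0.33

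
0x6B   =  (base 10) 107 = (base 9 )128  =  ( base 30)3h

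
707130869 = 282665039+424465830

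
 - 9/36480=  - 3/12160 = -0.00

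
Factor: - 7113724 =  - 2^2*599^1*2969^1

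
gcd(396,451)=11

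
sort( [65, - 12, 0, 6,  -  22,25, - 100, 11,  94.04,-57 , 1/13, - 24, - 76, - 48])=[ - 100 , - 76,- 57, - 48, - 24, - 22, - 12,  0, 1/13, 6, 11 , 25, 65, 94.04] 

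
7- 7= 0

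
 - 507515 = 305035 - 812550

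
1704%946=758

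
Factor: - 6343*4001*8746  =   - 221958987878=- 2^1 * 4001^1 * 4373^1 * 6343^1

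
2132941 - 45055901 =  - 42922960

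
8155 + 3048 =11203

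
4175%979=259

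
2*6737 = 13474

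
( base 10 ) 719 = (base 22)1AF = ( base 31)N6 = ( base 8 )1317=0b1011001111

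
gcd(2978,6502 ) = 2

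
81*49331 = 3995811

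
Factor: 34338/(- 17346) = - 7^( - 2 )*97^1 = - 97/49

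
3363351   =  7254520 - 3891169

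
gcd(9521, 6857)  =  1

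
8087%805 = 37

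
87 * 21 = 1827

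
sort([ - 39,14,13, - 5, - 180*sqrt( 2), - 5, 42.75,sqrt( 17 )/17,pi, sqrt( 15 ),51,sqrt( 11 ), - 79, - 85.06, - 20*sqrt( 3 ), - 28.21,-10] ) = [-180 * sqrt( 2 ), - 85.06, - 79,-39, -20*sqrt ( 3 ),  -  28.21 ,-10, - 5, - 5,sqrt (17 ) /17  ,  pi,sqrt( 11 ),sqrt( 15 ),13,14,42.75,51] 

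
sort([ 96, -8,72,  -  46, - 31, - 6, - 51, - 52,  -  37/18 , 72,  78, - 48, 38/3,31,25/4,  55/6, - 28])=[ - 52, - 51, - 48, - 46  ,-31, - 28, - 8, - 6, - 37/18, 25/4,55/6,38/3, 31,  72,72, 78, 96] 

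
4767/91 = 52  +  5/13 = 52.38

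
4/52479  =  4/52479 = 0.00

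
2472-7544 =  - 5072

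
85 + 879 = 964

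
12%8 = 4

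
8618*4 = 34472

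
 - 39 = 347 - 386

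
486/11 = 44 + 2/11 = 44.18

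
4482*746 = 3343572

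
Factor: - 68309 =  - 83^1* 823^1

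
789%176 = 85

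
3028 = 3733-705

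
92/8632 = 23/2158 = 0.01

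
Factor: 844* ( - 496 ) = - 418624 = - 2^6*31^1*211^1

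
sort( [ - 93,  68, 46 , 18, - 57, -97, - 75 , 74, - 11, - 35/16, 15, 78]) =[ - 97, - 93, - 75, - 57, - 11, - 35/16 , 15 , 18, 46,  68, 74, 78]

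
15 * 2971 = 44565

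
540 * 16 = 8640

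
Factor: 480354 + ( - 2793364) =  - 2313010 = - 2^1*5^1*7^1*173^1*191^1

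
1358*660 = 896280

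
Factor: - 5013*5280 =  - 2^5*3^3*5^1*11^1 *557^1 = - 26468640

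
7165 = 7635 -470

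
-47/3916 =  - 47/3916 = -0.01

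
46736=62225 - 15489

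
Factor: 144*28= 4032 = 2^6*3^2*7^1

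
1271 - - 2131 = 3402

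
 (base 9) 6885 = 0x13eb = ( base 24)8KB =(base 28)6E3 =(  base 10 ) 5099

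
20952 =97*216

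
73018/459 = 159 + 37/459 = 159.08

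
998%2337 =998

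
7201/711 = 10 + 91/711 = 10.13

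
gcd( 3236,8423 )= 1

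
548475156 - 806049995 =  - 257574839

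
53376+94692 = 148068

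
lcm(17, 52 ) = 884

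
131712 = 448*294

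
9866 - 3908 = 5958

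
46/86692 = 23/43346= 0.00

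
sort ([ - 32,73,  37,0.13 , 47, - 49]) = [ - 49, - 32 , 0.13, 37,47,73] 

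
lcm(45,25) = 225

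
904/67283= 904/67283  =  0.01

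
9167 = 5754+3413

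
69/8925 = 23/2975 = 0.01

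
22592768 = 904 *24992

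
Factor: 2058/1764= 2^( - 1) * 3^(- 1 )*7^1 = 7/6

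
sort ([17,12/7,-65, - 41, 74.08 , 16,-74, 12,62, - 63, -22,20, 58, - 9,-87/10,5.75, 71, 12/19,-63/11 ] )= [ - 74 , - 65,-63, - 41, - 22,-9,  -  87/10, -63/11, 12/19,12/7, 5.75, 12, 16,17,20, 58,62, 71, 74.08]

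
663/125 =663/125 = 5.30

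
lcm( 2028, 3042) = 6084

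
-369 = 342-711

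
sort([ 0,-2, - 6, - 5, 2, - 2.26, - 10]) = [ - 10, - 6, - 5, - 2.26, - 2, 0, 2 ]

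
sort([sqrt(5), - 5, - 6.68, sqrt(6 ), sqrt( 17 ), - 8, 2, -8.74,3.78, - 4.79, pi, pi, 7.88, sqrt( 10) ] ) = [ - 8.74,-8, - 6.68, - 5,  -  4.79, 2,sqrt(5), sqrt(6),pi,pi, sqrt ( 10), 3.78, sqrt(17 ), 7.88 ]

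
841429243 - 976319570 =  -134890327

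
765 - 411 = 354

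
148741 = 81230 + 67511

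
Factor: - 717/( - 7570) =2^( - 1)*3^1*5^( - 1)*239^1*757^(-1 ) 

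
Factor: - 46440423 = -3^2*5160047^1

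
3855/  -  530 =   -  8 + 77/106 = - 7.27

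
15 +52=67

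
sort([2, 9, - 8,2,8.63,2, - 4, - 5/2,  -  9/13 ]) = [ - 8,-4, - 5/2, - 9/13,2, 2 , 2,8.63  ,  9]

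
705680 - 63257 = 642423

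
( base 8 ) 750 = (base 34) ec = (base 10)488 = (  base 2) 111101000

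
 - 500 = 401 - 901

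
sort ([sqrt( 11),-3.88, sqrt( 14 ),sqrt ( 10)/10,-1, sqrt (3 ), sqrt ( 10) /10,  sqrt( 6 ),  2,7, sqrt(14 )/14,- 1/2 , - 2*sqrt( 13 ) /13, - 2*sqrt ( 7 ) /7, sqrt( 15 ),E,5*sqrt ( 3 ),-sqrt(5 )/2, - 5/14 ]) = [ - 3.88,-sqrt (5)/2,  -  1 , - 2*sqrt ( 7 ) /7, - 2 * sqrt ( 13 )/13,-1/2, - 5/14,sqrt(14 ) /14, sqrt ( 10 )/10 , sqrt( 10)/10 , sqrt( 3 ),2,  sqrt(6),E,sqrt(11),sqrt( 14 ), sqrt(15 ),7, 5*sqrt(3)]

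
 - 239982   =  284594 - 524576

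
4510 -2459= 2051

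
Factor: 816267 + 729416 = 647^1*2389^1 = 1545683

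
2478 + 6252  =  8730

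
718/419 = 718/419 =1.71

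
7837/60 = 7837/60 = 130.62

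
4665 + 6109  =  10774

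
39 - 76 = -37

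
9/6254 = 9/6254 = 0.00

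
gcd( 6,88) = 2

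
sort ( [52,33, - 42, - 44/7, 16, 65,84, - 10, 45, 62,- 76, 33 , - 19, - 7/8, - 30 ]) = [ -76, - 42, - 30, - 19, - 10, - 44/7, - 7/8 , 16,33,  33,  45 , 52,  62, 65,84 ]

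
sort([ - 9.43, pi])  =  [ - 9.43, pi]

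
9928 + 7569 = 17497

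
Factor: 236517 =3^1 * 78839^1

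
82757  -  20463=62294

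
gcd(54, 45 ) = 9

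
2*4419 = 8838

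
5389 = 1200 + 4189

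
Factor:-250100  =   - 2^2 * 5^2*41^1*61^1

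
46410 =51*910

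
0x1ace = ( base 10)6862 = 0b1101011001110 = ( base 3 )100102011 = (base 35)5l2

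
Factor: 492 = 2^2*  3^1*41^1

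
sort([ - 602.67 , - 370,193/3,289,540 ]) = [  -  602.67,-370, 193/3,  289,  540]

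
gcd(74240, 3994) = 2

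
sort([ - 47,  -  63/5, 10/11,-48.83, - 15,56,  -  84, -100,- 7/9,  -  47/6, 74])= [ - 100, - 84, - 48.83, - 47, - 15,-63/5, - 47/6, - 7/9,10/11, 56 , 74 ]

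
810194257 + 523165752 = 1333360009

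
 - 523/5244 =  - 523/5244 = - 0.10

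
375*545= 204375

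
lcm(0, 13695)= 0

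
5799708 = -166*( - 34938)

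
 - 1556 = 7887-9443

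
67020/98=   683  +  43/49 = 683.88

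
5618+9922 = 15540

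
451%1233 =451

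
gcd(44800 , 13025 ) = 25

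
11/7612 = 1/692 = 0.00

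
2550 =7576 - 5026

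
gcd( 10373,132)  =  11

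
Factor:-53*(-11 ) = 11^1*53^1 = 583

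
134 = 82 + 52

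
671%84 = 83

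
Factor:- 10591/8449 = -71^( - 1)*89^1 = -89/71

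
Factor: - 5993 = - 13^1 * 461^1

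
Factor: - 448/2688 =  - 1/6 = - 2^( - 1 )*3^( - 1)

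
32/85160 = 4/10645= 0.00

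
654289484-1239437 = 653050047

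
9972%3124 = 600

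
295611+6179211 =6474822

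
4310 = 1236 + 3074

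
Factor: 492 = 2^2*3^1*41^1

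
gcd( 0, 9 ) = 9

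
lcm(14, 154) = 154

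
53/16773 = 53/16773 = 0.00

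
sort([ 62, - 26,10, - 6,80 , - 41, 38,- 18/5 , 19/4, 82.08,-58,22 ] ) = [ - 58, - 41, - 26, - 6,  -  18/5, 19/4,10,22, 38,62,  80, 82.08]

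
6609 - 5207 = 1402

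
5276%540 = 416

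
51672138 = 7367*7014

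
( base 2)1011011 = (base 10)91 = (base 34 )2N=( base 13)70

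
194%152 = 42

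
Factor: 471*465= 3^2  *5^1*31^1*157^1  =  219015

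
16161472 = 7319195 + 8842277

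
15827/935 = 16+51/55 = 16.93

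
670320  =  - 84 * ( - 7980)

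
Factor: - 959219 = - 959219^1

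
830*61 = 50630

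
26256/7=26256/7=3750.86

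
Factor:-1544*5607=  - 2^3*3^2 * 7^1*89^1*193^1 = - 8657208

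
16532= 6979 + 9553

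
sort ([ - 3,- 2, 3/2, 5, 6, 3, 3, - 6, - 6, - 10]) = [ - 10, - 6,-6,-3,- 2,  3/2, 3, 3 , 5,6] 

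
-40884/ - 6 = 6814/1 = 6814.00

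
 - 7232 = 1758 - 8990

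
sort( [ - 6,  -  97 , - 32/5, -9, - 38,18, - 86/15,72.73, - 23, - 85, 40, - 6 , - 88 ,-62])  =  [ - 97, - 88, - 85, - 62 , - 38, - 23, - 9, - 32/5, - 6, - 6, - 86/15,18,40 , 72.73] 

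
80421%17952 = 8613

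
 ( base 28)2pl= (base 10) 2289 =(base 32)27h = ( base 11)17a1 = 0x8F1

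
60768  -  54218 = 6550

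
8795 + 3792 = 12587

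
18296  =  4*4574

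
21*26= 546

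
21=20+1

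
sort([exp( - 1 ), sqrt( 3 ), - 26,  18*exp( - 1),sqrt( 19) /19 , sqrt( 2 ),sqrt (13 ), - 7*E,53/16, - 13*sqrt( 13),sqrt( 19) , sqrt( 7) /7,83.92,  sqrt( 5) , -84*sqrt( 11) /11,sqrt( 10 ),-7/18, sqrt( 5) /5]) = [ - 13 * sqrt (13), - 26, - 84*sqrt( 11) /11, - 7*E,  -  7/18,sqrt (19) /19,exp ( - 1),sqrt( 7) /7,sqrt( 5)/5, sqrt( 2 ),sqrt(3),  sqrt(5), sqrt( 10),53/16,sqrt( 13),sqrt( 19),18*exp( - 1)  ,  83.92]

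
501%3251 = 501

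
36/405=4/45=0.09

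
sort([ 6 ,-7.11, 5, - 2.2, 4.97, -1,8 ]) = [-7.11, -2.2, - 1,  4.97 , 5, 6 , 8]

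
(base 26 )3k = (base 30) 38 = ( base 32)32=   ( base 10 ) 98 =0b1100010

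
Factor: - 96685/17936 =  - 2^( - 4)*5^1*19^(-1)*59^ ( - 1)*61^1*317^1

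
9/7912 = 9/7912 =0.00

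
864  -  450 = 414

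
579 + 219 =798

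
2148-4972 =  - 2824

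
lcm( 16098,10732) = 32196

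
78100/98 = 39050/49 = 796.94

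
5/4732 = 5/4732 = 0.00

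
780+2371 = 3151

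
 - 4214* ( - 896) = 3775744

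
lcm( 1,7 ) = 7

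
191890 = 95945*2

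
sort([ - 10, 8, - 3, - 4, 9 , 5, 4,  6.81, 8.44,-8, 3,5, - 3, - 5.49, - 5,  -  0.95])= [ - 10, - 8, - 5.49,  -  5, - 4,- 3 ,-3,-0.95, 3, 4  ,  5,  5,  6.81, 8 , 8.44, 9]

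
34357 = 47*731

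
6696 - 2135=4561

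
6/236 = 3/118 = 0.03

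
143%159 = 143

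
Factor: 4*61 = 244 = 2^2*61^1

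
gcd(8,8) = 8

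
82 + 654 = 736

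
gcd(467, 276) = 1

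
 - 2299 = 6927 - 9226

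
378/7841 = 378/7841 =0.05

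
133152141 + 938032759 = 1071184900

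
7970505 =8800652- 830147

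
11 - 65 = - 54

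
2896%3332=2896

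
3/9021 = 1/3007= 0.00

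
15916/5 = 3183 + 1/5 = 3183.20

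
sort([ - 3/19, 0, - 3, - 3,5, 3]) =[ - 3, - 3, -3/19,0,3,5 ]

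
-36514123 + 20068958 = -16445165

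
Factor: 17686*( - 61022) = -2^2*13^1*37^1*239^1*2347^1 = - 1079235092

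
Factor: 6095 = 5^1*23^1*53^1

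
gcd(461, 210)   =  1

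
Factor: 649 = 11^1 * 59^1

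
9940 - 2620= 7320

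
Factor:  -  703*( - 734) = 516002  =  2^1*19^1 * 37^1*367^1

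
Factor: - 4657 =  - 4657^1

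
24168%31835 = 24168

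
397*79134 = 31416198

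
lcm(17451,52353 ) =52353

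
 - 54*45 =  - 2430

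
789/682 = 1+ 107/682 = 1.16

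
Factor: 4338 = 2^1*3^2*241^1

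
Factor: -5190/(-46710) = 3^( - 2)  =  1/9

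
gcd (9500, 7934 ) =2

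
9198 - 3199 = 5999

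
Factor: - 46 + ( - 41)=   -  87 = -  3^1*29^1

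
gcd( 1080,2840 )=40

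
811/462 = 1 + 349/462 = 1.76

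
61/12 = 61/12 = 5.08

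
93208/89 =93208/89 =1047.28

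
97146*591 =57413286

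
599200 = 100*5992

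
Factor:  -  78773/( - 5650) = 2^( - 1)*5^(  -  2) * 37^1*113^(  -  1)*2129^1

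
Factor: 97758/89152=48879/44576=2^(-5 )*3^2*7^( - 1 )*199^( - 1) * 5431^1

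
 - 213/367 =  - 213/367 = - 0.58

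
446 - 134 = 312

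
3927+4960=8887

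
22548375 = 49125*459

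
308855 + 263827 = 572682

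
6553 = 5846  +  707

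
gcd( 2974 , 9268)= 2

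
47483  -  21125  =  26358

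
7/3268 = 7/3268 = 0.00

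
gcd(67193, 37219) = 7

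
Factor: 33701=67^1*503^1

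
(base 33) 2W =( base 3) 10122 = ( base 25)3n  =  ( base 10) 98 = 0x62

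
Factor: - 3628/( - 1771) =2^2 *7^( - 1)*11^(-1)*23^( - 1) * 907^1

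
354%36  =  30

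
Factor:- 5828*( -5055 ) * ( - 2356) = -2^4 * 3^1 * 5^1 * 19^1 * 31^2*47^1*337^1 = -69409032240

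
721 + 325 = 1046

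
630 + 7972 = 8602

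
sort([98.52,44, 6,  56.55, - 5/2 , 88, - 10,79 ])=[ - 10, - 5/2,6, 44,56.55,79,88,98.52]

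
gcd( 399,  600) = 3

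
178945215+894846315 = 1073791530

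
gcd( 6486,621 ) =69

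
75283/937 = 75283/937=80.34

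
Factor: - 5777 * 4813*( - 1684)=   2^2*53^1*109^1 * 421^1*4813^1 = 46823116484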